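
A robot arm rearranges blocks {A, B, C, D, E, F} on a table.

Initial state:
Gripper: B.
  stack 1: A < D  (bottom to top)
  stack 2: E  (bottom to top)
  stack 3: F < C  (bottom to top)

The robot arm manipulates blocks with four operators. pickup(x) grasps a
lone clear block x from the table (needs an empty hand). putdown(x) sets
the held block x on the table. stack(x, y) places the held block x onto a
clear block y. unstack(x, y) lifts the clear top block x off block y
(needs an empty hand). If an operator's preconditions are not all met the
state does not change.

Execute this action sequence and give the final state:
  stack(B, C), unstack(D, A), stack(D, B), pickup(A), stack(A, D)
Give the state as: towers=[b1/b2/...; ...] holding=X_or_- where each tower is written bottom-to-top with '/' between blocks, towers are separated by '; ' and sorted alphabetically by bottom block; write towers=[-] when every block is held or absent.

step 1 (stack(B, C)): towers=[A/D; E; F/C/B] holding=-
step 2 (unstack(D, A)): towers=[A; E; F/C/B] holding=D
step 3 (stack(D, B)): towers=[A; E; F/C/B/D] holding=-
step 4 (pickup(A)): towers=[E; F/C/B/D] holding=A
step 5 (stack(A, D)): towers=[E; F/C/B/D/A] holding=-

towers=[E; F/C/B/D/A] holding=-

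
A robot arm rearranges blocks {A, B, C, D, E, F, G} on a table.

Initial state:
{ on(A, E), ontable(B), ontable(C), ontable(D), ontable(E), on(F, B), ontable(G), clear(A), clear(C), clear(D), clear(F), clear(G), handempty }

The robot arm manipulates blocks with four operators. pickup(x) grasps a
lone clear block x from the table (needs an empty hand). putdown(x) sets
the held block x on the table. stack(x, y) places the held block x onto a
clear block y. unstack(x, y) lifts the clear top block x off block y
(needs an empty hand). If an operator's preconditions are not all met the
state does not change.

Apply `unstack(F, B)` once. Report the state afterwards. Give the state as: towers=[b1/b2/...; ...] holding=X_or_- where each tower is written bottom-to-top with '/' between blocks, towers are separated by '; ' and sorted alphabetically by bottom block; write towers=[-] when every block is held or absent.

before: towers=[B/F; C; D; E/A; G] holding=-
pre[unstack(F, B)]: on(F,B) ✓, clear(F) ✓, handempty ✓
all met → apply unstack(F, B)
after:  towers=[B; C; D; E/A; G] holding=F

towers=[B; C; D; E/A; G] holding=F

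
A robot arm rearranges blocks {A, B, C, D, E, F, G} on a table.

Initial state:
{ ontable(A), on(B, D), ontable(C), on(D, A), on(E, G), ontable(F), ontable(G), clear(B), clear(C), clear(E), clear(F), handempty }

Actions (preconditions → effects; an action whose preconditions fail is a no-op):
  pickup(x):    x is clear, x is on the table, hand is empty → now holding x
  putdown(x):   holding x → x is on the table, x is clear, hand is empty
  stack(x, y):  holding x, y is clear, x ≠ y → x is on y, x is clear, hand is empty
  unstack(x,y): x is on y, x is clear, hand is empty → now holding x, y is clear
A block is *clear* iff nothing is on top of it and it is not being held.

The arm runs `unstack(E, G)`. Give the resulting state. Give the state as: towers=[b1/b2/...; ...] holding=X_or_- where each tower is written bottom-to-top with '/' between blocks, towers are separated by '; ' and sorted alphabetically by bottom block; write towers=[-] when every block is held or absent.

towers=[A/D/B; C; F; G] holding=E

before: towers=[A/D/B; C; F; G/E] holding=-
pre[unstack(E, G)]: on(E,G) yes, clear(E) yes, handempty yes
all met → apply unstack(E, G)
after:  towers=[A/D/B; C; F; G] holding=E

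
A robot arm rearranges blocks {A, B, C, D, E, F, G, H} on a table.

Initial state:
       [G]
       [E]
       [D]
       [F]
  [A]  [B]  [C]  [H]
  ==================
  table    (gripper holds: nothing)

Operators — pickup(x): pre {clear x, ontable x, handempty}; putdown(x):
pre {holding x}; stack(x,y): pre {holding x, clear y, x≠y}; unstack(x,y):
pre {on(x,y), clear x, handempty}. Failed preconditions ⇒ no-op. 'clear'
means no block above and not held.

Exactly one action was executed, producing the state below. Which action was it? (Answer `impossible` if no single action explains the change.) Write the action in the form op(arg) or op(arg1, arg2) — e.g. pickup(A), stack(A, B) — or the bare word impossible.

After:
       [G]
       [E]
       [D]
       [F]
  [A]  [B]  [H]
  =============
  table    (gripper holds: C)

target: towers=[A; B/F/D/E/G; H] holding=C
     unstack(G, E) → towers=[A; B/F/D/E; C; H] holding=G
         pickup(A) → towers=[B/F/D/E/G; C; H] holding=A
         pickup(H) → towers=[A; B/F/D/E/G; C] holding=H
         pickup(C) → towers=[A; B/F/D/E/G; H] holding=C  ← match

pickup(C)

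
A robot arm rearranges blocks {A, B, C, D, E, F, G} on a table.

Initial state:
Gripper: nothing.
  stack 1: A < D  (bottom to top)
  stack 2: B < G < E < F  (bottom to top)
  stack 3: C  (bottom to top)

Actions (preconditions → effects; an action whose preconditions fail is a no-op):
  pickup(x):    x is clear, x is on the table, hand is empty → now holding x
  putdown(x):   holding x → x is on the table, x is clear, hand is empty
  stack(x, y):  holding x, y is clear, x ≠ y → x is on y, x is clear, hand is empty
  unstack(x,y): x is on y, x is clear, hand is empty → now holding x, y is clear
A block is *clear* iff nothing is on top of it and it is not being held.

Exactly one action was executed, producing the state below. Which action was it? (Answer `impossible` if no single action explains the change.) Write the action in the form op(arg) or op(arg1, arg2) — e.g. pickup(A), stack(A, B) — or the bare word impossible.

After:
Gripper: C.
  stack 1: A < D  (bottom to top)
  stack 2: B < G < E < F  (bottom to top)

pickup(C)

target: towers=[A/D; B/G/E/F] holding=C
     unstack(F, E) → towers=[A/D; B/G/E; C] holding=F
     unstack(D, A) → towers=[A; B/G/E/F; C] holding=D
         pickup(C) → towers=[A/D; B/G/E/F] holding=C  ← match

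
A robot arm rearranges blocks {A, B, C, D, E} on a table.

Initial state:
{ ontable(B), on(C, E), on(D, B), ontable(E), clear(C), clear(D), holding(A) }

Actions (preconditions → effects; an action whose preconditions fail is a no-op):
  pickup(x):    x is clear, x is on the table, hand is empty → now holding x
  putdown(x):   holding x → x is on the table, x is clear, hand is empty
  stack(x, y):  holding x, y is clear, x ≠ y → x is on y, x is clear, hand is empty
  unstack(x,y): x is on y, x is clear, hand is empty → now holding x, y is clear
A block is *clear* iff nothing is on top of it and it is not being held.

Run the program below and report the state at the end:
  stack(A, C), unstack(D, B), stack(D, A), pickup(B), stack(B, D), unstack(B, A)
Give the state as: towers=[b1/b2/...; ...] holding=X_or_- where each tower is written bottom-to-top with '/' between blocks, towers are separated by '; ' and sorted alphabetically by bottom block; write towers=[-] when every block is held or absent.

step 1 (stack(A, C)): towers=[B/D; E/C/A] holding=-
step 2 (unstack(D, B)): towers=[B; E/C/A] holding=D
step 3 (stack(D, A)): towers=[B; E/C/A/D] holding=-
step 4 (pickup(B)): towers=[E/C/A/D] holding=B
step 5 (stack(B, D)): towers=[E/C/A/D/B] holding=-
step 6 (unstack(B, A)) [no-op]: towers=[E/C/A/D/B] holding=-

towers=[E/C/A/D/B] holding=-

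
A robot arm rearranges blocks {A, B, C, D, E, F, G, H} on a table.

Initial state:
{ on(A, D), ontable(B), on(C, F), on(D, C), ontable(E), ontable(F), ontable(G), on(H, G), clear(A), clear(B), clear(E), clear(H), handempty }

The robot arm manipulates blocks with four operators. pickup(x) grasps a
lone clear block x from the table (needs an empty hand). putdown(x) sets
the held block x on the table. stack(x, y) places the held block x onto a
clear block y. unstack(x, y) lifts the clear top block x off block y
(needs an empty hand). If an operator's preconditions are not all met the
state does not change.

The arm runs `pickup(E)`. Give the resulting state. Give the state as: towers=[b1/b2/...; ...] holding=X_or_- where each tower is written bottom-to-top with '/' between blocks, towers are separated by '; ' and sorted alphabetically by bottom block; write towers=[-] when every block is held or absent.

before: towers=[B; E; F/C/D/A; G/H] holding=-
pre[pickup(E)]: clear(E) ok, ontable(E) ok, handempty ok
all met → apply pickup(E)
after:  towers=[B; F/C/D/A; G/H] holding=E

towers=[B; F/C/D/A; G/H] holding=E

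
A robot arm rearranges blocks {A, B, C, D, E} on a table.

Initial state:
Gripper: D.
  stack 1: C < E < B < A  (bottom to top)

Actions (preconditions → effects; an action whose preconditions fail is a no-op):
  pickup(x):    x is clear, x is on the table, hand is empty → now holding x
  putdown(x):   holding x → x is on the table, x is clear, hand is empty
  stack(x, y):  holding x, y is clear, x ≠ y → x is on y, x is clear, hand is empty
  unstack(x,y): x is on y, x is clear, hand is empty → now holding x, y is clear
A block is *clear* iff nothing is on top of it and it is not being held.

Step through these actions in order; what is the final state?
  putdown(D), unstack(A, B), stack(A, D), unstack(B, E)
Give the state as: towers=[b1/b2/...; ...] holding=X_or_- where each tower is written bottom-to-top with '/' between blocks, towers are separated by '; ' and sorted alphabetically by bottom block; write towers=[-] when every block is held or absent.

step 1 (putdown(D)): towers=[C/E/B/A; D] holding=-
step 2 (unstack(A, B)): towers=[C/E/B; D] holding=A
step 3 (stack(A, D)): towers=[C/E/B; D/A] holding=-
step 4 (unstack(B, E)): towers=[C/E; D/A] holding=B

towers=[C/E; D/A] holding=B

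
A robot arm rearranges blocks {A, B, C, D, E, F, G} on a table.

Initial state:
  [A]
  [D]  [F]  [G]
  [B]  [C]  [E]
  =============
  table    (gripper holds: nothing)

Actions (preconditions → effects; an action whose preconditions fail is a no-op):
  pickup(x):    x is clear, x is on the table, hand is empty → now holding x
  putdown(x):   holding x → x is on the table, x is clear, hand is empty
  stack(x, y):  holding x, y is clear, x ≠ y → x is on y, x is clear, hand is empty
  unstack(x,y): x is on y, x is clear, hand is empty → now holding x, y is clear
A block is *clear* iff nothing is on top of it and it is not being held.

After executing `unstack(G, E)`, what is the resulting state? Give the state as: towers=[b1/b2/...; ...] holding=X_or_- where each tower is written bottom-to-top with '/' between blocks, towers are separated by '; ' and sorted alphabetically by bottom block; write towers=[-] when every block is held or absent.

towers=[B/D/A; C/F; E] holding=G

before: towers=[B/D/A; C/F; E/G] holding=-
pre[unstack(G, E)]: on(G,E) ok, clear(G) ok, handempty ok
all met → apply unstack(G, E)
after:  towers=[B/D/A; C/F; E] holding=G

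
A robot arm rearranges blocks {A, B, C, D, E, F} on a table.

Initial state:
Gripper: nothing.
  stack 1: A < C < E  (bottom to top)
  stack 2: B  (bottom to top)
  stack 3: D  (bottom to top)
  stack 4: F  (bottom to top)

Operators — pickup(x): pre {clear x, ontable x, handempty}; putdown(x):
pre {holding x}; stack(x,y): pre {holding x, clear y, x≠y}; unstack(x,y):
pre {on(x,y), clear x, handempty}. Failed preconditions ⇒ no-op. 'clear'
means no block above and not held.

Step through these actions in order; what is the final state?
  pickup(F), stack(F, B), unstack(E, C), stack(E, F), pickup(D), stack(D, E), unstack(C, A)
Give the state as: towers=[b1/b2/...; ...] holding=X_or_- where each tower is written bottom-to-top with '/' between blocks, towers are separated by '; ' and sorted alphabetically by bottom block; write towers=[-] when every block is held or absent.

towers=[A; B/F/E/D] holding=C

step 1 (pickup(F)): towers=[A/C/E; B; D] holding=F
step 2 (stack(F, B)): towers=[A/C/E; B/F; D] holding=-
step 3 (unstack(E, C)): towers=[A/C; B/F; D] holding=E
step 4 (stack(E, F)): towers=[A/C; B/F/E; D] holding=-
step 5 (pickup(D)): towers=[A/C; B/F/E] holding=D
step 6 (stack(D, E)): towers=[A/C; B/F/E/D] holding=-
step 7 (unstack(C, A)): towers=[A; B/F/E/D] holding=C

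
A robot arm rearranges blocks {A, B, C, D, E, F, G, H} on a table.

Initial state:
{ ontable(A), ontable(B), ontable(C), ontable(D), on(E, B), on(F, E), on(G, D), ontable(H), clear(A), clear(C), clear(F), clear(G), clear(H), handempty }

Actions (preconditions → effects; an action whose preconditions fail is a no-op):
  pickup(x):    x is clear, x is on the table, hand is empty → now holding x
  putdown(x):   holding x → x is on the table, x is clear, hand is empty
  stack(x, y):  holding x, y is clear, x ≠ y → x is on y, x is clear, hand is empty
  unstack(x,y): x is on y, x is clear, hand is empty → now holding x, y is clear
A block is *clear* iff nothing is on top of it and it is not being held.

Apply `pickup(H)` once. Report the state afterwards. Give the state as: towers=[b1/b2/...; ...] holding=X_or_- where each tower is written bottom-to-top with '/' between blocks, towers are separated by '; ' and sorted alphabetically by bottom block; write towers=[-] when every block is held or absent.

before: towers=[A; B/E/F; C; D/G; H] holding=-
pre[pickup(H)]: clear(H) yes, ontable(H) yes, handempty yes
all met → apply pickup(H)
after:  towers=[A; B/E/F; C; D/G] holding=H

towers=[A; B/E/F; C; D/G] holding=H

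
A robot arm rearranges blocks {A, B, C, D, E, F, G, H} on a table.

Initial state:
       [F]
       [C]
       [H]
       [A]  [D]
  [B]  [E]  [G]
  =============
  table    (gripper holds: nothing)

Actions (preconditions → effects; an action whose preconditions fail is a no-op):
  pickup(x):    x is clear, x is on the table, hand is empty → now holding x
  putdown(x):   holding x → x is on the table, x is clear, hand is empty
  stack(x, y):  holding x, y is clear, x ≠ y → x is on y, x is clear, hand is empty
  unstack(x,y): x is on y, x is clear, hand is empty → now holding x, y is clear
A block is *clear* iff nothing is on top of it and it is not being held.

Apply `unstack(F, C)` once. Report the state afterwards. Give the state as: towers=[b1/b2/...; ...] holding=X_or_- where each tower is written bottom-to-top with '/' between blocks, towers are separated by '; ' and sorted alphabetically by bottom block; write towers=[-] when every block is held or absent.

towers=[B; E/A/H/C; G/D] holding=F

before: towers=[B; E/A/H/C/F; G/D] holding=-
pre[unstack(F, C)]: on(F,C) ✓, clear(F) ✓, handempty ✓
all met → apply unstack(F, C)
after:  towers=[B; E/A/H/C; G/D] holding=F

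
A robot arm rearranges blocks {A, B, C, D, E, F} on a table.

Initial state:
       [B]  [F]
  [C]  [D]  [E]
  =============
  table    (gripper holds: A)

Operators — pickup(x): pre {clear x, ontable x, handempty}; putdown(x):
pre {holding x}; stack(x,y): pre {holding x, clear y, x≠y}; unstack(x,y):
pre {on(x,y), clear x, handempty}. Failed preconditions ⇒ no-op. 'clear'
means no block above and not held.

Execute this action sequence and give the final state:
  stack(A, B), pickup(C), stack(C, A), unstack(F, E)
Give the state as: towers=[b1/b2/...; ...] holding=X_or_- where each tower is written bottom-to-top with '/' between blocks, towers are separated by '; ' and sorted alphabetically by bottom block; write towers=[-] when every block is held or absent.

towers=[D/B/A/C; E] holding=F

step 1 (stack(A, B)): towers=[C; D/B/A; E/F] holding=-
step 2 (pickup(C)): towers=[D/B/A; E/F] holding=C
step 3 (stack(C, A)): towers=[D/B/A/C; E/F] holding=-
step 4 (unstack(F, E)): towers=[D/B/A/C; E] holding=F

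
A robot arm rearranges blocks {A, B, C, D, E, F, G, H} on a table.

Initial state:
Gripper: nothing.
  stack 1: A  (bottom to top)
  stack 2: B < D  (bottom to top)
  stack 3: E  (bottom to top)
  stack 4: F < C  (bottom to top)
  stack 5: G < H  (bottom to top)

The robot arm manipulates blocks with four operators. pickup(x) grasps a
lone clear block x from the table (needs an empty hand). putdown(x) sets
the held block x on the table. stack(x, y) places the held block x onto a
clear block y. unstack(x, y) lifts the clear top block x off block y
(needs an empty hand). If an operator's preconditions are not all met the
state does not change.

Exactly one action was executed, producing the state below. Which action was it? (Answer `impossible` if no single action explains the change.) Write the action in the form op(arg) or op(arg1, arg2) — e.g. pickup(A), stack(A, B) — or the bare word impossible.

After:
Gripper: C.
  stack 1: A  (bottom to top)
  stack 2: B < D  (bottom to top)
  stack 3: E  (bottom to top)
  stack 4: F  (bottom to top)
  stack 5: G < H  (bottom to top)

unstack(C, F)

target: towers=[A; B/D; E; F; G/H] holding=C
         pickup(A) → towers=[B/D; E; F/C; G/H] holding=A
         pickup(E) → towers=[A; B/D; F/C; G/H] holding=E
     unstack(H, G) → towers=[A; B/D; E; F/C; G] holding=H
     unstack(D, B) → towers=[A; B; E; F/C; G/H] holding=D
     unstack(C, F) → towers=[A; B/D; E; F; G/H] holding=C  ← match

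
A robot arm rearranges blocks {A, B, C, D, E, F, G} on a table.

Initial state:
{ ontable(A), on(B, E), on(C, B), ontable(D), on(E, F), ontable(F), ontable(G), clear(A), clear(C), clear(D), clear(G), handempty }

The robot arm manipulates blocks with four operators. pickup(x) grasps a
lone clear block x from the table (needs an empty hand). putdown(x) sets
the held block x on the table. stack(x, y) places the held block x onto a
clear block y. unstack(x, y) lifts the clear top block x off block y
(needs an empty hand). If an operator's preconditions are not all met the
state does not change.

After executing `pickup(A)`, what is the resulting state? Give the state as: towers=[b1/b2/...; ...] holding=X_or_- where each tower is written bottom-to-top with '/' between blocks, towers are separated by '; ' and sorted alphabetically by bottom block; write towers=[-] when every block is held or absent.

towers=[D; F/E/B/C; G] holding=A

before: towers=[A; D; F/E/B/C; G] holding=-
pre[pickup(A)]: clear(A) yes, ontable(A) yes, handempty yes
all met → apply pickup(A)
after:  towers=[D; F/E/B/C; G] holding=A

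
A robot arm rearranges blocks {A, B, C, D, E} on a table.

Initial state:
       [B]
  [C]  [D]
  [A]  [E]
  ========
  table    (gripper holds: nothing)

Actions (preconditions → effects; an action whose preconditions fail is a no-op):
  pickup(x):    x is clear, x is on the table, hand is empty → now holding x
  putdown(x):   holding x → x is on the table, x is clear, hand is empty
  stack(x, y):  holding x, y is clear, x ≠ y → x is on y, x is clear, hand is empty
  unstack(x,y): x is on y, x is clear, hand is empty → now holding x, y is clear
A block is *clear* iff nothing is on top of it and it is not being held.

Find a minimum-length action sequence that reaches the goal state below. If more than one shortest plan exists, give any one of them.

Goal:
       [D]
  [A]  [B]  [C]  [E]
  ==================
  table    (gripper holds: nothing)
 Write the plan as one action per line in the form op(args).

unstack(B, D)
putdown(B)
unstack(D, E)
stack(D, B)
unstack(C, A)
putdown(C)

step 1 (unstack(B, D)): towers=[A/C; E/D] holding=B
step 2 (putdown(B)): towers=[A/C; B; E/D] holding=-
step 3 (unstack(D, E)): towers=[A/C; B; E] holding=D
step 4 (stack(D, B)): towers=[A/C; B/D; E] holding=-
step 5 (unstack(C, A)): towers=[A; B/D; E] holding=C
step 6 (putdown(C)): towers=[A; B/D; C; E] holding=-
goal check: towers=[A; B/D; C; E] holding=- — reached (length 6, optimal by BFS)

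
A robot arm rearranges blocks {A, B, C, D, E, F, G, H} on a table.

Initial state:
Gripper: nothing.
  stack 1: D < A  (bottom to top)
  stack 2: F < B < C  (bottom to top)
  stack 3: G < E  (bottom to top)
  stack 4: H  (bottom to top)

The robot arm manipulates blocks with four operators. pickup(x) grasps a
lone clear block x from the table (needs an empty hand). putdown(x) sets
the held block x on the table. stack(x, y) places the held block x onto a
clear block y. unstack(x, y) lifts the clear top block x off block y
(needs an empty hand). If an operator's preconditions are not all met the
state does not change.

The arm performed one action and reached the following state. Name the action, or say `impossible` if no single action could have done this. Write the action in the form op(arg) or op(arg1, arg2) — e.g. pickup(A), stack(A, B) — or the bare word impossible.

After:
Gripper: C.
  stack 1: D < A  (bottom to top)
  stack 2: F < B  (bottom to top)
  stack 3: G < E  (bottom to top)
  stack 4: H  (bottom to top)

target: towers=[D/A; F/B; G/E; H] holding=C
     unstack(A, D) → towers=[D; F/B/C; G/E; H] holding=A
     unstack(E, G) → towers=[D/A; F/B/C; G; H] holding=E
         pickup(H) → towers=[D/A; F/B/C; G/E] holding=H
     unstack(C, B) → towers=[D/A; F/B; G/E; H] holding=C  ← match

unstack(C, B)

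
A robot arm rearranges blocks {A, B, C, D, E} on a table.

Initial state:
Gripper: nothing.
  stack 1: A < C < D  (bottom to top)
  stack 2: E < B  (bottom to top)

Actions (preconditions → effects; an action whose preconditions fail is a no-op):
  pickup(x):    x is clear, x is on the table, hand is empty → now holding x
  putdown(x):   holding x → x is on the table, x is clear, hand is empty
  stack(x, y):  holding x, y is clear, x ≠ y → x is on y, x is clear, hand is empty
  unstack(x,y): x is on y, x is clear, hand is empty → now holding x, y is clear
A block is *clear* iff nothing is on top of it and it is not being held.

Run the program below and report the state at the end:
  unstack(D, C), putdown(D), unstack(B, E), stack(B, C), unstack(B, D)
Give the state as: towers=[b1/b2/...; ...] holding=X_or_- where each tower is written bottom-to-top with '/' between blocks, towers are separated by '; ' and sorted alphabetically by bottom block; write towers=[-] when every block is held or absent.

towers=[A/C/B; D; E] holding=-

step 1 (unstack(D, C)): towers=[A/C; E/B] holding=D
step 2 (putdown(D)): towers=[A/C; D; E/B] holding=-
step 3 (unstack(B, E)): towers=[A/C; D; E] holding=B
step 4 (stack(B, C)): towers=[A/C/B; D; E] holding=-
step 5 (unstack(B, D)) [no-op]: towers=[A/C/B; D; E] holding=-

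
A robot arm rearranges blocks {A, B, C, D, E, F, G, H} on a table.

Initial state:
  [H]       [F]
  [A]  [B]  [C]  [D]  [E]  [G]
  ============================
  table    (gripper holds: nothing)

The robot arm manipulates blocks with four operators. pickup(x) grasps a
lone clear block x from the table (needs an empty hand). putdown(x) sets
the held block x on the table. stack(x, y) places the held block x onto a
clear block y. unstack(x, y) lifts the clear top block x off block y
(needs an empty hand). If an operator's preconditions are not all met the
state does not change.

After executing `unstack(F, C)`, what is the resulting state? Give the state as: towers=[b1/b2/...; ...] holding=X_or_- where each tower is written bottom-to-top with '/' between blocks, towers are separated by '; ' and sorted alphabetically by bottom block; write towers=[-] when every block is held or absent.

before: towers=[A/H; B; C/F; D; E; G] holding=-
pre[unstack(F, C)]: on(F,C) yes, clear(F) yes, handempty yes
all met → apply unstack(F, C)
after:  towers=[A/H; B; C; D; E; G] holding=F

towers=[A/H; B; C; D; E; G] holding=F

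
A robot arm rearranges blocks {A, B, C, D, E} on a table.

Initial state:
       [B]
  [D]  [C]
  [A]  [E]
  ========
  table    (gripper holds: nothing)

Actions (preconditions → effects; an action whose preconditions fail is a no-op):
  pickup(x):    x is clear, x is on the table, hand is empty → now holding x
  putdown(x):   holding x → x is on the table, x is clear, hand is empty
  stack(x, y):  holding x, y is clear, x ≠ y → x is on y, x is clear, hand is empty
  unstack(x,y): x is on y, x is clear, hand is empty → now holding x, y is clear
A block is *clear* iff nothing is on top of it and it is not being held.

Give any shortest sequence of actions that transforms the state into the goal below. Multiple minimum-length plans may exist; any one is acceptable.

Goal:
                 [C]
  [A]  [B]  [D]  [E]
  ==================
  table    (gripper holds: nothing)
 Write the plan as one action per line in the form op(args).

unstack(B, C)
putdown(B)
unstack(D, A)
putdown(D)

step 1 (unstack(B, C)): towers=[A/D; E/C] holding=B
step 2 (putdown(B)): towers=[A/D; B; E/C] holding=-
step 3 (unstack(D, A)): towers=[A; B; E/C] holding=D
step 4 (putdown(D)): towers=[A; B; D; E/C] holding=-
goal check: towers=[A; B; D; E/C] holding=- — reached (length 4, optimal by BFS)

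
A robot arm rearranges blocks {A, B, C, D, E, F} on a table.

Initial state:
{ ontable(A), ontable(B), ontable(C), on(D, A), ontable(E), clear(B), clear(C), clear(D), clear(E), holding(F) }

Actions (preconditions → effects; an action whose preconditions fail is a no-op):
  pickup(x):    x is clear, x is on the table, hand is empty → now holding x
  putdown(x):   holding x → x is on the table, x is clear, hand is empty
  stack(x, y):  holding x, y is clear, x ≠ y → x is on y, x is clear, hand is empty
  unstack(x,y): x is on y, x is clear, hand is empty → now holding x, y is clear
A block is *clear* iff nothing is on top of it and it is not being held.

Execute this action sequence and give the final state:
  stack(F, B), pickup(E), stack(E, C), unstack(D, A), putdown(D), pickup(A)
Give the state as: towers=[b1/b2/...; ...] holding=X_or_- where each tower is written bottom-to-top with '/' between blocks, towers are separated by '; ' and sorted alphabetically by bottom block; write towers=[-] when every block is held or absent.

towers=[B/F; C/E; D] holding=A

step 1 (stack(F, B)): towers=[A/D; B/F; C; E] holding=-
step 2 (pickup(E)): towers=[A/D; B/F; C] holding=E
step 3 (stack(E, C)): towers=[A/D; B/F; C/E] holding=-
step 4 (unstack(D, A)): towers=[A; B/F; C/E] holding=D
step 5 (putdown(D)): towers=[A; B/F; C/E; D] holding=-
step 6 (pickup(A)): towers=[B/F; C/E; D] holding=A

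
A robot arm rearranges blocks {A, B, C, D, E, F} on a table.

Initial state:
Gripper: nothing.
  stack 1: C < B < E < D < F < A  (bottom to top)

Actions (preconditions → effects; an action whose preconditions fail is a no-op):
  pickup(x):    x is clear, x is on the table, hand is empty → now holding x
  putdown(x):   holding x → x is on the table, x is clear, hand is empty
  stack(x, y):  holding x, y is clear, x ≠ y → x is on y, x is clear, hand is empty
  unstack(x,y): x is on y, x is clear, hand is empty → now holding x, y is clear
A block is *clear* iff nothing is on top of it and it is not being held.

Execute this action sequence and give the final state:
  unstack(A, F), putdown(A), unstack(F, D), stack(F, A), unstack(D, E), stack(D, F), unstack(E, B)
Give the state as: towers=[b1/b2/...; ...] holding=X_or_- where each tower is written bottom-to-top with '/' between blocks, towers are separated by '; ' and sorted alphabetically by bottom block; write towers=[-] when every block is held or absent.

towers=[A/F/D; C/B] holding=E

step 1 (unstack(A, F)): towers=[C/B/E/D/F] holding=A
step 2 (putdown(A)): towers=[A; C/B/E/D/F] holding=-
step 3 (unstack(F, D)): towers=[A; C/B/E/D] holding=F
step 4 (stack(F, A)): towers=[A/F; C/B/E/D] holding=-
step 5 (unstack(D, E)): towers=[A/F; C/B/E] holding=D
step 6 (stack(D, F)): towers=[A/F/D; C/B/E] holding=-
step 7 (unstack(E, B)): towers=[A/F/D; C/B] holding=E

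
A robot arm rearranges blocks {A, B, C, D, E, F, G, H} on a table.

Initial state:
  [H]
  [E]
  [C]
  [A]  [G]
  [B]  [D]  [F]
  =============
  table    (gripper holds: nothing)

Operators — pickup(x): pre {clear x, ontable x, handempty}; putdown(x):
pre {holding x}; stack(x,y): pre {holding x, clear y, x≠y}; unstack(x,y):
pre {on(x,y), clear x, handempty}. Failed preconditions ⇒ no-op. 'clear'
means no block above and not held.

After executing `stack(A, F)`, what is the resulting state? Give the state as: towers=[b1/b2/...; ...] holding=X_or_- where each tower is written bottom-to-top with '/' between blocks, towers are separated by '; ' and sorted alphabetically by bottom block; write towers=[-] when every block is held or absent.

towers=[B/A/C/E/H; D/G; F] holding=-

before: towers=[B/A/C/E/H; D/G; F] holding=-
pre[stack(A, F)]: holding(A) no, clear(F) yes, A≠F yes
holding(A) unmet → stack(A, F) is a no-op
after:  towers=[B/A/C/E/H; D/G; F] holding=-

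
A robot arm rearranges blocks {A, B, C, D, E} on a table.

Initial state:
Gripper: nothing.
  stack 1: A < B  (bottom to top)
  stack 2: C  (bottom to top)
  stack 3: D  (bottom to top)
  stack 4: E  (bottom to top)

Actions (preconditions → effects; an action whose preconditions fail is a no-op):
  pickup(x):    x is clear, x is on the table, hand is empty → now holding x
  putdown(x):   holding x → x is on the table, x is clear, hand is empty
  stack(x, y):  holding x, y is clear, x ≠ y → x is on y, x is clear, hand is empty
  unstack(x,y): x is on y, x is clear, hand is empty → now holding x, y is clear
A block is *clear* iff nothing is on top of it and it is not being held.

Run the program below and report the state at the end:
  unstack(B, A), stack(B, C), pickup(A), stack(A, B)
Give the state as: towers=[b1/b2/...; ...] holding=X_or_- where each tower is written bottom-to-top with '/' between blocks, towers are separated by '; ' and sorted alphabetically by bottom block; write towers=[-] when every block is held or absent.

towers=[C/B/A; D; E] holding=-

step 1 (unstack(B, A)): towers=[A; C; D; E] holding=B
step 2 (stack(B, C)): towers=[A; C/B; D; E] holding=-
step 3 (pickup(A)): towers=[C/B; D; E] holding=A
step 4 (stack(A, B)): towers=[C/B/A; D; E] holding=-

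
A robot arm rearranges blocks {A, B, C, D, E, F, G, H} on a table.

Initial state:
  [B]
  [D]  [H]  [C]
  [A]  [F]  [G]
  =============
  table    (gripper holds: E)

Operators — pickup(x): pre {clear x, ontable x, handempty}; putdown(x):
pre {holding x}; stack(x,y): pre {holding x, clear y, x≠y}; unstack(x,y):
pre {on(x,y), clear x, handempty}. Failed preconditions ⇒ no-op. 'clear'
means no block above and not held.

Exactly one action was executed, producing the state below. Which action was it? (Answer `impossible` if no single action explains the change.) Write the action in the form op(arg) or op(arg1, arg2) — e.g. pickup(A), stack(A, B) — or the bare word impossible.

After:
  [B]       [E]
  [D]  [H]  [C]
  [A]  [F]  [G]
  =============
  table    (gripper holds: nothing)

target: towers=[A/D/B; F/H; G/C/E] holding=-
        putdown(E) → towers=[A/D/B; E; F/H; G/C] holding=-
       stack(E, H) → towers=[A/D/B; F/H/E; G/C] holding=-
       stack(E, B) → towers=[A/D/B/E; F/H; G/C] holding=-
       stack(E, C) → towers=[A/D/B; F/H; G/C/E] holding=-  ← match

stack(E, C)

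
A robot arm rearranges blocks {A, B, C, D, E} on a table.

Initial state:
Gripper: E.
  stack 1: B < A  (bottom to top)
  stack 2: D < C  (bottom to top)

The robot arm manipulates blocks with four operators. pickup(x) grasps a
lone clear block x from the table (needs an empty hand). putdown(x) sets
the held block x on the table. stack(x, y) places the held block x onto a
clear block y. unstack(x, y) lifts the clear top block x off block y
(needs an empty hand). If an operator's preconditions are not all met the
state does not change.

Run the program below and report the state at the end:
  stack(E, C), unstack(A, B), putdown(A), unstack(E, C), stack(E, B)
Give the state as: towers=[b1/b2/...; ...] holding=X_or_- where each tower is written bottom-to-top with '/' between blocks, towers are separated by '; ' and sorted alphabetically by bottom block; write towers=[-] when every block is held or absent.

step 1 (stack(E, C)): towers=[B/A; D/C/E] holding=-
step 2 (unstack(A, B)): towers=[B; D/C/E] holding=A
step 3 (putdown(A)): towers=[A; B; D/C/E] holding=-
step 4 (unstack(E, C)): towers=[A; B; D/C] holding=E
step 5 (stack(E, B)): towers=[A; B/E; D/C] holding=-

towers=[A; B/E; D/C] holding=-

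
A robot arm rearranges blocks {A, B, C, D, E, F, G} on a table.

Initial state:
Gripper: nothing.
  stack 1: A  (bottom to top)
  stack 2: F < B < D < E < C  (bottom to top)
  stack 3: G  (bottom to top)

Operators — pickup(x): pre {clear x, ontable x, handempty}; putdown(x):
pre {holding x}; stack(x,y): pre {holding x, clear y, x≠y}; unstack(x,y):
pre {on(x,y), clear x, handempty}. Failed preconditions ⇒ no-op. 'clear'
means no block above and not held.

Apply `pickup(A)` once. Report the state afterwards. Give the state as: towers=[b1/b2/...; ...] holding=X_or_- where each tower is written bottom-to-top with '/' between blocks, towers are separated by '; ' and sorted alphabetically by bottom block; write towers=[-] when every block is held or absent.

before: towers=[A; F/B/D/E/C; G] holding=-
pre[pickup(A)]: clear(A) ok, ontable(A) ok, handempty ok
all met → apply pickup(A)
after:  towers=[F/B/D/E/C; G] holding=A

towers=[F/B/D/E/C; G] holding=A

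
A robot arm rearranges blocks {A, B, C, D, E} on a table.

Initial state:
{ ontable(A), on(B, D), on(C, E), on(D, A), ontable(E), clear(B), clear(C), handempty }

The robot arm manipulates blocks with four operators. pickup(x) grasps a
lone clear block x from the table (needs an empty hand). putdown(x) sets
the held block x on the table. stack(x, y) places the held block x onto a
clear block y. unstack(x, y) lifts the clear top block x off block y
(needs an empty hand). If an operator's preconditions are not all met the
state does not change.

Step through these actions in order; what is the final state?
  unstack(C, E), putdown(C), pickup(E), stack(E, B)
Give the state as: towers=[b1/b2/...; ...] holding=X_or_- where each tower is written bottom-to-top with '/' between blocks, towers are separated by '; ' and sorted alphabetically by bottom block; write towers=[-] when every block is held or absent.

step 1 (unstack(C, E)): towers=[A/D/B; E] holding=C
step 2 (putdown(C)): towers=[A/D/B; C; E] holding=-
step 3 (pickup(E)): towers=[A/D/B; C] holding=E
step 4 (stack(E, B)): towers=[A/D/B/E; C] holding=-

towers=[A/D/B/E; C] holding=-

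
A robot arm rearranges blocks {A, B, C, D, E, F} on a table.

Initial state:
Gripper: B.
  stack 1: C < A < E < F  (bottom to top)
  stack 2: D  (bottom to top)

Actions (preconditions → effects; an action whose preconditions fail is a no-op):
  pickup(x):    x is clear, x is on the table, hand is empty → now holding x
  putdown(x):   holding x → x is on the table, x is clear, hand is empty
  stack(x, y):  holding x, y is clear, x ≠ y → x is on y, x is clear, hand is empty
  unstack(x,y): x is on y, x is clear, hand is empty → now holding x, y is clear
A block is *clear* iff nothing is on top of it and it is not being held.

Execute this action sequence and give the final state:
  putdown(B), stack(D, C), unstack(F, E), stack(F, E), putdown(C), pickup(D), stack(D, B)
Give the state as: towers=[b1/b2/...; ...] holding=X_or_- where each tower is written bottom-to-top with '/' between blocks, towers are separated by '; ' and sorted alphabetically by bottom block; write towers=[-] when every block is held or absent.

towers=[B/D; C/A/E/F] holding=-

step 1 (putdown(B)): towers=[B; C/A/E/F; D] holding=-
step 2 (stack(D, C)) [no-op]: towers=[B; C/A/E/F; D] holding=-
step 3 (unstack(F, E)): towers=[B; C/A/E; D] holding=F
step 4 (stack(F, E)): towers=[B; C/A/E/F; D] holding=-
step 5 (putdown(C)) [no-op]: towers=[B; C/A/E/F; D] holding=-
step 6 (pickup(D)): towers=[B; C/A/E/F] holding=D
step 7 (stack(D, B)): towers=[B/D; C/A/E/F] holding=-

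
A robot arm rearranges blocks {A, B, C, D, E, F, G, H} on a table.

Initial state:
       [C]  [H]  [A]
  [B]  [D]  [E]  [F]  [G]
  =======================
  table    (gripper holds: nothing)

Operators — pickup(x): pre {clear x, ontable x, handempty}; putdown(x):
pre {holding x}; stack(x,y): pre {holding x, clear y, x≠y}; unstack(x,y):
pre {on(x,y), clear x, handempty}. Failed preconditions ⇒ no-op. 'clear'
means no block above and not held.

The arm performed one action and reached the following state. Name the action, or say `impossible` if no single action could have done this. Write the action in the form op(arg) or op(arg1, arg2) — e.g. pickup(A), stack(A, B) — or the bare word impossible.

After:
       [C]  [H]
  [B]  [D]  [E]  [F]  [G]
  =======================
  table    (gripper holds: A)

unstack(A, F)

target: towers=[B; D/C; E/H; F; G] holding=A
         pickup(G) → towers=[B; D/C; E/H; F/A] holding=G
     unstack(A, F) → towers=[B; D/C; E/H; F; G] holding=A  ← match
     unstack(H, E) → towers=[B; D/C; E; F/A; G] holding=H
         pickup(B) → towers=[D/C; E/H; F/A; G] holding=B
     unstack(C, D) → towers=[B; D; E/H; F/A; G] holding=C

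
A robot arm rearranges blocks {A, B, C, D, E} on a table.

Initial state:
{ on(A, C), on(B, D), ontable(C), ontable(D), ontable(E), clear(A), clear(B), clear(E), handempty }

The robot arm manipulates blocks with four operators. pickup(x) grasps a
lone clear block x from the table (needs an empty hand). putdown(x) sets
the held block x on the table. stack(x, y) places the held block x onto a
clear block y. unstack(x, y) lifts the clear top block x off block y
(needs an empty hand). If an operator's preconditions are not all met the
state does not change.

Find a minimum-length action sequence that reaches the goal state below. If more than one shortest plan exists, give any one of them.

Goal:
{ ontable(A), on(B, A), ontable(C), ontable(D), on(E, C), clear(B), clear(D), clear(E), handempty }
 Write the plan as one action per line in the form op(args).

unstack(A, C)
putdown(A)
unstack(B, D)
stack(B, A)
pickup(E)
stack(E, C)

step 1 (unstack(A, C)): towers=[C; D/B; E] holding=A
step 2 (putdown(A)): towers=[A; C; D/B; E] holding=-
step 3 (unstack(B, D)): towers=[A; C; D; E] holding=B
step 4 (stack(B, A)): towers=[A/B; C; D; E] holding=-
step 5 (pickup(E)): towers=[A/B; C; D] holding=E
step 6 (stack(E, C)): towers=[A/B; C/E; D] holding=-
goal check: towers=[A/B; C/E; D] holding=- — reached (length 6, optimal by BFS)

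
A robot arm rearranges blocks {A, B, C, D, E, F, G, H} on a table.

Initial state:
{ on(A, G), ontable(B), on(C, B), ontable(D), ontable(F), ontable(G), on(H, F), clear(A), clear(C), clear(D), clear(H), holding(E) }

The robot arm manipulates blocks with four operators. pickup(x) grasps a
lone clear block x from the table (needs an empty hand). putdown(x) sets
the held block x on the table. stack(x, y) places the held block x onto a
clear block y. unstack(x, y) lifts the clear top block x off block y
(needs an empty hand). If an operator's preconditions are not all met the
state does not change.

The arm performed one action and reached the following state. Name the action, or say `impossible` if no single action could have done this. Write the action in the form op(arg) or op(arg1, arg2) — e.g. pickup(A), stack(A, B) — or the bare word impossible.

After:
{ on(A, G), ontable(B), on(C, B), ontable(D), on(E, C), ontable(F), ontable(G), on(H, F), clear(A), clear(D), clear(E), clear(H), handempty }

stack(E, C)

target: towers=[B/C/E; D; F/H; G/A] holding=-
        putdown(E) → towers=[B/C; D; E; F/H; G/A] holding=-
       stack(E, A) → towers=[B/C; D; F/H; G/A/E] holding=-
       stack(E, H) → towers=[B/C; D; F/H/E; G/A] holding=-
       stack(E, D) → towers=[B/C; D/E; F/H; G/A] holding=-
       stack(E, C) → towers=[B/C/E; D; F/H; G/A] holding=-  ← match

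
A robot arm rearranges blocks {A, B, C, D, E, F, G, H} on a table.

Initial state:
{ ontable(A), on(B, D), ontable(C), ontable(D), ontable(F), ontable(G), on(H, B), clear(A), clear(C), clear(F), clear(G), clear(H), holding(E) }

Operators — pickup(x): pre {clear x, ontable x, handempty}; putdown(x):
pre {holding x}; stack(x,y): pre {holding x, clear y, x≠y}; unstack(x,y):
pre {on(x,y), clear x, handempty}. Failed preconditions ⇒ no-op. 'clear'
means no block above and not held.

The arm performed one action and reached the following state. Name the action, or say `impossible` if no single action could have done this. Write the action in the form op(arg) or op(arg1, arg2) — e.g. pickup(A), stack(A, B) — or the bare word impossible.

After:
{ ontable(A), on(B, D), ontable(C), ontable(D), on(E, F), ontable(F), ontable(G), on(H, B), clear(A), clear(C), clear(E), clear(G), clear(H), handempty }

stack(E, F)

target: towers=[A; C; D/B/H; F/E; G] holding=-
        putdown(E) → towers=[A; C; D/B/H; E; F; G] holding=-
       stack(E, G) → towers=[A; C; D/B/H; F; G/E] holding=-
       stack(E, A) → towers=[A/E; C; D/B/H; F; G] holding=-
       stack(E, H) → towers=[A; C; D/B/H/E; F; G] holding=-
       stack(E, F) → towers=[A; C; D/B/H; F/E; G] holding=-  ← match
       stack(E, C) → towers=[A; C/E; D/B/H; F; G] holding=-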